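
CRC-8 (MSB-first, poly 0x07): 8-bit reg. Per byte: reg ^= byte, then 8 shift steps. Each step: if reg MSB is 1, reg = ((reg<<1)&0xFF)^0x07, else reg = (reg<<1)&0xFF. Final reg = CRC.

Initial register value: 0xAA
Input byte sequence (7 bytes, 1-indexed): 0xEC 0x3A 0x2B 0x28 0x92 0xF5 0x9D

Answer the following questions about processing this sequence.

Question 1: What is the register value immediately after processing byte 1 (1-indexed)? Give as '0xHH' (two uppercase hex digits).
Answer: 0xD5

Derivation:
After byte 1 (0xEC): reg=0xD5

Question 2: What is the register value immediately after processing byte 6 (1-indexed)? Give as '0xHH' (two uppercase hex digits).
Answer: 0x53

Derivation:
After byte 1 (0xEC): reg=0xD5
After byte 2 (0x3A): reg=0x83
After byte 3 (0x2B): reg=0x51
After byte 4 (0x28): reg=0x68
After byte 5 (0x92): reg=0xE8
After byte 6 (0xF5): reg=0x53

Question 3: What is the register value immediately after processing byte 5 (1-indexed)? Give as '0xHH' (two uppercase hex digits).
Answer: 0xE8

Derivation:
After byte 1 (0xEC): reg=0xD5
After byte 2 (0x3A): reg=0x83
After byte 3 (0x2B): reg=0x51
After byte 4 (0x28): reg=0x68
After byte 5 (0x92): reg=0xE8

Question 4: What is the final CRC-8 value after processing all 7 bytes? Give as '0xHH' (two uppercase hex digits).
After byte 1 (0xEC): reg=0xD5
After byte 2 (0x3A): reg=0x83
After byte 3 (0x2B): reg=0x51
After byte 4 (0x28): reg=0x68
After byte 5 (0x92): reg=0xE8
After byte 6 (0xF5): reg=0x53
After byte 7 (0x9D): reg=0x64

Answer: 0x64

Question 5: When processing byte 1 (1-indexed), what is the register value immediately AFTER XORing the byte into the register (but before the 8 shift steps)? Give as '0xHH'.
Register before byte 1: 0xAA
Byte 1: 0xEC
0xAA XOR 0xEC = 0x46

Answer: 0x46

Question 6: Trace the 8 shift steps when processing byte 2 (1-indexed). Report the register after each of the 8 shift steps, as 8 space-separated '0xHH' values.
Answer: 0xD9 0xB5 0x6D 0xDA 0xB3 0x61 0xC2 0x83

Derivation:
After byte 1 (0xEC): reg=0xD5
Register before byte 2: 0xD5
After XOR with byte 0x3A: 0xEF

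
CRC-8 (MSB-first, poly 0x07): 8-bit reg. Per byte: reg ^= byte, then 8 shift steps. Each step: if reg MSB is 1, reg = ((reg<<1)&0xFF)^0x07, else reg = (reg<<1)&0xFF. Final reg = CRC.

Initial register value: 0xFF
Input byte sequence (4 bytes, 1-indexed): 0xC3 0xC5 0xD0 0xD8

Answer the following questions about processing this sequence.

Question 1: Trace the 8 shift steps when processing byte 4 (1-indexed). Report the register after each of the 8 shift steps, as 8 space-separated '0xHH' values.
After byte 1 (0xC3): reg=0xB4
After byte 2 (0xC5): reg=0x50
After byte 3 (0xD0): reg=0x89
Register before byte 4: 0x89
After XOR with byte 0xD8: 0x51

Answer: 0xA2 0x43 0x86 0x0B 0x16 0x2C 0x58 0xB0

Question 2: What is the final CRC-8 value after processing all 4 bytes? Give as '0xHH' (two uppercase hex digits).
Answer: 0xB0

Derivation:
After byte 1 (0xC3): reg=0xB4
After byte 2 (0xC5): reg=0x50
After byte 3 (0xD0): reg=0x89
After byte 4 (0xD8): reg=0xB0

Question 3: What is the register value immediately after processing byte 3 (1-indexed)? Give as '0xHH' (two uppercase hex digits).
After byte 1 (0xC3): reg=0xB4
After byte 2 (0xC5): reg=0x50
After byte 3 (0xD0): reg=0x89

Answer: 0x89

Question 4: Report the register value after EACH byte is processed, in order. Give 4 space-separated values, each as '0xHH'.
0xB4 0x50 0x89 0xB0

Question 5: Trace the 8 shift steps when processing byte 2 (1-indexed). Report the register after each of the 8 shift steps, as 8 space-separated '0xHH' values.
Answer: 0xE2 0xC3 0x81 0x05 0x0A 0x14 0x28 0x50

Derivation:
After byte 1 (0xC3): reg=0xB4
Register before byte 2: 0xB4
After XOR with byte 0xC5: 0x71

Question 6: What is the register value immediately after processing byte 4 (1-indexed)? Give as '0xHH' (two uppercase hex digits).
Answer: 0xB0

Derivation:
After byte 1 (0xC3): reg=0xB4
After byte 2 (0xC5): reg=0x50
After byte 3 (0xD0): reg=0x89
After byte 4 (0xD8): reg=0xB0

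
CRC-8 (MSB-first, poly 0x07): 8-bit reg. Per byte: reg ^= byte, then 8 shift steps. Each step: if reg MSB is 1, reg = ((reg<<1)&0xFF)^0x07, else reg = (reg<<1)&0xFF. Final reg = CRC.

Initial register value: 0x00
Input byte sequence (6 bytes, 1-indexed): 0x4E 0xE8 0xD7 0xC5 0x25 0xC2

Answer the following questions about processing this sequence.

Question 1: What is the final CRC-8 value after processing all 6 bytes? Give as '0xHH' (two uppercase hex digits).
After byte 1 (0x4E): reg=0xED
After byte 2 (0xE8): reg=0x1B
After byte 3 (0xD7): reg=0x6A
After byte 4 (0xC5): reg=0x44
After byte 5 (0x25): reg=0x20
After byte 6 (0xC2): reg=0xA0

Answer: 0xA0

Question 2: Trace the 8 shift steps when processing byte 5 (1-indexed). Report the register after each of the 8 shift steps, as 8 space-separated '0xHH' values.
Answer: 0xC2 0x83 0x01 0x02 0x04 0x08 0x10 0x20

Derivation:
After byte 1 (0x4E): reg=0xED
After byte 2 (0xE8): reg=0x1B
After byte 3 (0xD7): reg=0x6A
After byte 4 (0xC5): reg=0x44
Register before byte 5: 0x44
After XOR with byte 0x25: 0x61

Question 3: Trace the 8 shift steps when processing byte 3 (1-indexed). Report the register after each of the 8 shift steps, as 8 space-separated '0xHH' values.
Answer: 0x9F 0x39 0x72 0xE4 0xCF 0x99 0x35 0x6A

Derivation:
After byte 1 (0x4E): reg=0xED
After byte 2 (0xE8): reg=0x1B
Register before byte 3: 0x1B
After XOR with byte 0xD7: 0xCC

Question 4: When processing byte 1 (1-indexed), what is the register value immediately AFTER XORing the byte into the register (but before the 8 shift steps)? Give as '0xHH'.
Register before byte 1: 0x00
Byte 1: 0x4E
0x00 XOR 0x4E = 0x4E

Answer: 0x4E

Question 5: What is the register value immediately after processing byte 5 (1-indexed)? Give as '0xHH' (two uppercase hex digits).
Answer: 0x20

Derivation:
After byte 1 (0x4E): reg=0xED
After byte 2 (0xE8): reg=0x1B
After byte 3 (0xD7): reg=0x6A
After byte 4 (0xC5): reg=0x44
After byte 5 (0x25): reg=0x20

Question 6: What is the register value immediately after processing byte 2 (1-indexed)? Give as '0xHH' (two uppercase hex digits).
Answer: 0x1B

Derivation:
After byte 1 (0x4E): reg=0xED
After byte 2 (0xE8): reg=0x1B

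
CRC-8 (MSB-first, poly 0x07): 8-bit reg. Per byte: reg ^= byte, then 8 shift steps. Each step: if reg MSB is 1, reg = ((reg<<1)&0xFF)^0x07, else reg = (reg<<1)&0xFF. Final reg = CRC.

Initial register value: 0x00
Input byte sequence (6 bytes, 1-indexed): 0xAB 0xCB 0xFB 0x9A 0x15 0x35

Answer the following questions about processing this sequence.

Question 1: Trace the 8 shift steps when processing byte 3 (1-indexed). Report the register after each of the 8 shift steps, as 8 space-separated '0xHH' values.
Answer: 0x16 0x2C 0x58 0xB0 0x67 0xCE 0x9B 0x31

Derivation:
After byte 1 (0xAB): reg=0x58
After byte 2 (0xCB): reg=0xF0
Register before byte 3: 0xF0
After XOR with byte 0xFB: 0x0B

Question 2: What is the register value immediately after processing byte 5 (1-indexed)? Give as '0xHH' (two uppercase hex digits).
Answer: 0xE4

Derivation:
After byte 1 (0xAB): reg=0x58
After byte 2 (0xCB): reg=0xF0
After byte 3 (0xFB): reg=0x31
After byte 4 (0x9A): reg=0x58
After byte 5 (0x15): reg=0xE4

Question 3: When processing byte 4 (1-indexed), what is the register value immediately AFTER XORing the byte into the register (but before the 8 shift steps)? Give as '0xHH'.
Answer: 0xAB

Derivation:
Register before byte 4: 0x31
Byte 4: 0x9A
0x31 XOR 0x9A = 0xAB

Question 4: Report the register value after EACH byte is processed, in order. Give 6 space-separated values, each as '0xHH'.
0x58 0xF0 0x31 0x58 0xE4 0x39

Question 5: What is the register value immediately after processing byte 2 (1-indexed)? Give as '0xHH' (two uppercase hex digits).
After byte 1 (0xAB): reg=0x58
After byte 2 (0xCB): reg=0xF0

Answer: 0xF0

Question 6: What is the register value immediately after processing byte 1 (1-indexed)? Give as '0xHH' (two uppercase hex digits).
Answer: 0x58

Derivation:
After byte 1 (0xAB): reg=0x58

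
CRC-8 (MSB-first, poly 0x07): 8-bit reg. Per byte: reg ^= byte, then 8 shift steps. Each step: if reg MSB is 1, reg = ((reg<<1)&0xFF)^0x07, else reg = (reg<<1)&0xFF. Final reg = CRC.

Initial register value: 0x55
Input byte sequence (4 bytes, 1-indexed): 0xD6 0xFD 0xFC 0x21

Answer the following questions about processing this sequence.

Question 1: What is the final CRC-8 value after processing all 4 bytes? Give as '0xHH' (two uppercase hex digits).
Answer: 0xF9

Derivation:
After byte 1 (0xD6): reg=0x80
After byte 2 (0xFD): reg=0x74
After byte 3 (0xFC): reg=0xB1
After byte 4 (0x21): reg=0xF9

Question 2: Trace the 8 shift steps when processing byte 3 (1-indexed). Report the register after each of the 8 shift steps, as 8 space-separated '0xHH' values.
After byte 1 (0xD6): reg=0x80
After byte 2 (0xFD): reg=0x74
Register before byte 3: 0x74
After XOR with byte 0xFC: 0x88

Answer: 0x17 0x2E 0x5C 0xB8 0x77 0xEE 0xDB 0xB1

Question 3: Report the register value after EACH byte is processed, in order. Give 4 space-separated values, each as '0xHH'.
0x80 0x74 0xB1 0xF9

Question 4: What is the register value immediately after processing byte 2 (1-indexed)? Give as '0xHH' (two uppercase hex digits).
Answer: 0x74

Derivation:
After byte 1 (0xD6): reg=0x80
After byte 2 (0xFD): reg=0x74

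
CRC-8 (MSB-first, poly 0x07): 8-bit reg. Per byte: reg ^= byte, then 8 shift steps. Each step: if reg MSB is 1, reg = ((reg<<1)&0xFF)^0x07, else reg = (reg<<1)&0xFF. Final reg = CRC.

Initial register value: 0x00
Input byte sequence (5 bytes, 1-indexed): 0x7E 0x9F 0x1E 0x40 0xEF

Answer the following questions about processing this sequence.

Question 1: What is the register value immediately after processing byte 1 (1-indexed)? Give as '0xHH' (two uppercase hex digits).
After byte 1 (0x7E): reg=0x7D

Answer: 0x7D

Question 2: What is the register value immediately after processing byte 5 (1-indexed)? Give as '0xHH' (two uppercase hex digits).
After byte 1 (0x7E): reg=0x7D
After byte 2 (0x9F): reg=0xA0
After byte 3 (0x1E): reg=0x33
After byte 4 (0x40): reg=0x5E
After byte 5 (0xEF): reg=0x1E

Answer: 0x1E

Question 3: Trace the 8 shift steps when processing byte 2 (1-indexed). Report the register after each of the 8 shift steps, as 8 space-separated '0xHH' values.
After byte 1 (0x7E): reg=0x7D
Register before byte 2: 0x7D
After XOR with byte 0x9F: 0xE2

Answer: 0xC3 0x81 0x05 0x0A 0x14 0x28 0x50 0xA0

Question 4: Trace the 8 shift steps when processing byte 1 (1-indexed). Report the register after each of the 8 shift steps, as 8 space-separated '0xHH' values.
Register before byte 1: 0x00
After XOR with byte 0x7E: 0x7E

Answer: 0xFC 0xFF 0xF9 0xF5 0xED 0xDD 0xBD 0x7D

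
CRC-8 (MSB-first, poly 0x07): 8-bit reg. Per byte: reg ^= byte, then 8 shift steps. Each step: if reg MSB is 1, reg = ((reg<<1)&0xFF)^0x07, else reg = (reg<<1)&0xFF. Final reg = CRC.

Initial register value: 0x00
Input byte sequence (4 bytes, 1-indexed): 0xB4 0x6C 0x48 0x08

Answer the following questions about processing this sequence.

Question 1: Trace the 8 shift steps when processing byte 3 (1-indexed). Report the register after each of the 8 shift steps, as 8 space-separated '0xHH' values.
After byte 1 (0xB4): reg=0x05
After byte 2 (0x6C): reg=0x18
Register before byte 3: 0x18
After XOR with byte 0x48: 0x50

Answer: 0xA0 0x47 0x8E 0x1B 0x36 0x6C 0xD8 0xB7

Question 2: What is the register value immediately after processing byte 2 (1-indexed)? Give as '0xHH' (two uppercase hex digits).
Answer: 0x18

Derivation:
After byte 1 (0xB4): reg=0x05
After byte 2 (0x6C): reg=0x18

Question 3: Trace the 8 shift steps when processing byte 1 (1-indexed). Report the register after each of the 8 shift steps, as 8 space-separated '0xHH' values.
Register before byte 1: 0x00
After XOR with byte 0xB4: 0xB4

Answer: 0x6F 0xDE 0xBB 0x71 0xE2 0xC3 0x81 0x05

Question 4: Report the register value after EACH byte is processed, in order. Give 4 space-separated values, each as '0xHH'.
0x05 0x18 0xB7 0x34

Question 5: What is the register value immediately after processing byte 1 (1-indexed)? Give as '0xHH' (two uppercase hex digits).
After byte 1 (0xB4): reg=0x05

Answer: 0x05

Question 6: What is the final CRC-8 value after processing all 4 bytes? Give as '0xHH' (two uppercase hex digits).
Answer: 0x34

Derivation:
After byte 1 (0xB4): reg=0x05
After byte 2 (0x6C): reg=0x18
After byte 3 (0x48): reg=0xB7
After byte 4 (0x08): reg=0x34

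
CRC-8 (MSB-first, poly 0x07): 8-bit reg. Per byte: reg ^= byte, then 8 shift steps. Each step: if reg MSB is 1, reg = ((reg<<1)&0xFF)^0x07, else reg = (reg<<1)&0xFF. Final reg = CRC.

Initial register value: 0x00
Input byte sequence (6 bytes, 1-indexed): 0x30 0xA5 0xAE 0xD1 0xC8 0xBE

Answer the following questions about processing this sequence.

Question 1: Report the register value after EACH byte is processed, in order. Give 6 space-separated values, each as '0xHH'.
0x90 0x8B 0xFB 0xD6 0x5A 0xB2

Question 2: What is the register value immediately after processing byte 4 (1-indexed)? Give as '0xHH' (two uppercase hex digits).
After byte 1 (0x30): reg=0x90
After byte 2 (0xA5): reg=0x8B
After byte 3 (0xAE): reg=0xFB
After byte 4 (0xD1): reg=0xD6

Answer: 0xD6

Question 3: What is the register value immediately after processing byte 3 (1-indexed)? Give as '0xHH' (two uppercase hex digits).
After byte 1 (0x30): reg=0x90
After byte 2 (0xA5): reg=0x8B
After byte 3 (0xAE): reg=0xFB

Answer: 0xFB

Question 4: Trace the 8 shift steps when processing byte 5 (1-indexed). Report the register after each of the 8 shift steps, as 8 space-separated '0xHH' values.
After byte 1 (0x30): reg=0x90
After byte 2 (0xA5): reg=0x8B
After byte 3 (0xAE): reg=0xFB
After byte 4 (0xD1): reg=0xD6
Register before byte 5: 0xD6
After XOR with byte 0xC8: 0x1E

Answer: 0x3C 0x78 0xF0 0xE7 0xC9 0x95 0x2D 0x5A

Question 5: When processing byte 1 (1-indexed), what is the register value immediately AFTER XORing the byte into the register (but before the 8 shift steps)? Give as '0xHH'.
Answer: 0x30

Derivation:
Register before byte 1: 0x00
Byte 1: 0x30
0x00 XOR 0x30 = 0x30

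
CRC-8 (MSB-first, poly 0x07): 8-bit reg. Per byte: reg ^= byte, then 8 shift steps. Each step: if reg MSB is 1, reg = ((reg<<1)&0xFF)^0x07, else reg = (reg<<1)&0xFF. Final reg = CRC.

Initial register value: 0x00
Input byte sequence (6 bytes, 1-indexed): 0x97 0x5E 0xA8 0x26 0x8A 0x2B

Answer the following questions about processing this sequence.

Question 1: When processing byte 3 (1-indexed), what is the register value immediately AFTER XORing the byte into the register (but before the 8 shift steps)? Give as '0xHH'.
Answer: 0xBF

Derivation:
Register before byte 3: 0x17
Byte 3: 0xA8
0x17 XOR 0xA8 = 0xBF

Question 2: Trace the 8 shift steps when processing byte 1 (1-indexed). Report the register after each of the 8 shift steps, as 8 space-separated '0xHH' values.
Register before byte 1: 0x00
After XOR with byte 0x97: 0x97

Answer: 0x29 0x52 0xA4 0x4F 0x9E 0x3B 0x76 0xEC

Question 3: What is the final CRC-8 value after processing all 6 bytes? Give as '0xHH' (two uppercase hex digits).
Answer: 0x91

Derivation:
After byte 1 (0x97): reg=0xEC
After byte 2 (0x5E): reg=0x17
After byte 3 (0xA8): reg=0x34
After byte 4 (0x26): reg=0x7E
After byte 5 (0x8A): reg=0xC2
After byte 6 (0x2B): reg=0x91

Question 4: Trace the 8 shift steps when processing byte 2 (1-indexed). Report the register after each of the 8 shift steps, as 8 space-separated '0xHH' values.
Answer: 0x63 0xC6 0x8B 0x11 0x22 0x44 0x88 0x17

Derivation:
After byte 1 (0x97): reg=0xEC
Register before byte 2: 0xEC
After XOR with byte 0x5E: 0xB2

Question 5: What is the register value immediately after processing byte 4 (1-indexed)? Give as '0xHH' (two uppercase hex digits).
Answer: 0x7E

Derivation:
After byte 1 (0x97): reg=0xEC
After byte 2 (0x5E): reg=0x17
After byte 3 (0xA8): reg=0x34
After byte 4 (0x26): reg=0x7E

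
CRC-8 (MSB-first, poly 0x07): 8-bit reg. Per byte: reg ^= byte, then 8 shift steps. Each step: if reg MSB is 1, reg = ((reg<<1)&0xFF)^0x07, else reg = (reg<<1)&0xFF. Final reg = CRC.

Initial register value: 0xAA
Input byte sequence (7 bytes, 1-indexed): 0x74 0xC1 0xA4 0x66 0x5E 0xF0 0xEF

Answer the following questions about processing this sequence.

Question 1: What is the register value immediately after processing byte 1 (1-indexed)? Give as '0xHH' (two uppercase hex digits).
After byte 1 (0x74): reg=0x14

Answer: 0x14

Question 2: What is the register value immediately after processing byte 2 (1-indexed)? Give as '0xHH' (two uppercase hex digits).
After byte 1 (0x74): reg=0x14
After byte 2 (0xC1): reg=0x25

Answer: 0x25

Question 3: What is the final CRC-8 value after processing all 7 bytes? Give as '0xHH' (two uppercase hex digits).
Answer: 0x4B

Derivation:
After byte 1 (0x74): reg=0x14
After byte 2 (0xC1): reg=0x25
After byte 3 (0xA4): reg=0x8E
After byte 4 (0x66): reg=0x96
After byte 5 (0x5E): reg=0x76
After byte 6 (0xF0): reg=0x9B
After byte 7 (0xEF): reg=0x4B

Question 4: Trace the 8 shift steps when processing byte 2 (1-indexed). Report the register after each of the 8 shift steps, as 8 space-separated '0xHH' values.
After byte 1 (0x74): reg=0x14
Register before byte 2: 0x14
After XOR with byte 0xC1: 0xD5

Answer: 0xAD 0x5D 0xBA 0x73 0xE6 0xCB 0x91 0x25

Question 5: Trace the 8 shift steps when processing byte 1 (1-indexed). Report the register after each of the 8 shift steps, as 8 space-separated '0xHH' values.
Answer: 0xBB 0x71 0xE2 0xC3 0x81 0x05 0x0A 0x14

Derivation:
Register before byte 1: 0xAA
After XOR with byte 0x74: 0xDE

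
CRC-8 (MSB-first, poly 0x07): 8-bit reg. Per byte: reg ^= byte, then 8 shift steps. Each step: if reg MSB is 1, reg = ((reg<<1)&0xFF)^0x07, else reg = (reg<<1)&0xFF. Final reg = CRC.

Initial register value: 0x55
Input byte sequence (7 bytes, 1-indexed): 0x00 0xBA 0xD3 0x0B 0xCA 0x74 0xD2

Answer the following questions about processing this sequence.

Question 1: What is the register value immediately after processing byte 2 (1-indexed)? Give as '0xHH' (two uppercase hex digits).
Answer: 0x62

Derivation:
After byte 1 (0x00): reg=0xAC
After byte 2 (0xBA): reg=0x62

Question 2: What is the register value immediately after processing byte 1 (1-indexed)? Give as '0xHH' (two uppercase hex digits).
Answer: 0xAC

Derivation:
After byte 1 (0x00): reg=0xAC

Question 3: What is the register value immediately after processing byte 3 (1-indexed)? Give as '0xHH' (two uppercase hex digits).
After byte 1 (0x00): reg=0xAC
After byte 2 (0xBA): reg=0x62
After byte 3 (0xD3): reg=0x1E

Answer: 0x1E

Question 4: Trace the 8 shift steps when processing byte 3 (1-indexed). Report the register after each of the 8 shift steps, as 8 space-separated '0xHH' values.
After byte 1 (0x00): reg=0xAC
After byte 2 (0xBA): reg=0x62
Register before byte 3: 0x62
After XOR with byte 0xD3: 0xB1

Answer: 0x65 0xCA 0x93 0x21 0x42 0x84 0x0F 0x1E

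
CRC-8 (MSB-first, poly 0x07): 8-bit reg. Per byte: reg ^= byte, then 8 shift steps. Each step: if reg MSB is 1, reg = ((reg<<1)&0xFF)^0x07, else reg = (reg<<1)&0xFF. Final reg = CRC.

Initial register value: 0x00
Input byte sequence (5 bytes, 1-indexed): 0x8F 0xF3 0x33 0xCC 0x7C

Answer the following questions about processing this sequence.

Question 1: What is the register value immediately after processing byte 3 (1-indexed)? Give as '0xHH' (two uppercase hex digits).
After byte 1 (0x8F): reg=0xA4
After byte 2 (0xF3): reg=0xA2
After byte 3 (0x33): reg=0xFE

Answer: 0xFE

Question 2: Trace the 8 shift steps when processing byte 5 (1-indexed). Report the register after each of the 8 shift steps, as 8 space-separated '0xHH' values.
Answer: 0xC3 0x81 0x05 0x0A 0x14 0x28 0x50 0xA0

Derivation:
After byte 1 (0x8F): reg=0xA4
After byte 2 (0xF3): reg=0xA2
After byte 3 (0x33): reg=0xFE
After byte 4 (0xCC): reg=0x9E
Register before byte 5: 0x9E
After XOR with byte 0x7C: 0xE2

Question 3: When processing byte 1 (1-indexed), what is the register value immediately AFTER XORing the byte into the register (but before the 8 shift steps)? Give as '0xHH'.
Answer: 0x8F

Derivation:
Register before byte 1: 0x00
Byte 1: 0x8F
0x00 XOR 0x8F = 0x8F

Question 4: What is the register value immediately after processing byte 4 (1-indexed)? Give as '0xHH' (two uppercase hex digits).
After byte 1 (0x8F): reg=0xA4
After byte 2 (0xF3): reg=0xA2
After byte 3 (0x33): reg=0xFE
After byte 4 (0xCC): reg=0x9E

Answer: 0x9E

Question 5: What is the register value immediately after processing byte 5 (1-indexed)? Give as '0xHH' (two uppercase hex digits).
After byte 1 (0x8F): reg=0xA4
After byte 2 (0xF3): reg=0xA2
After byte 3 (0x33): reg=0xFE
After byte 4 (0xCC): reg=0x9E
After byte 5 (0x7C): reg=0xA0

Answer: 0xA0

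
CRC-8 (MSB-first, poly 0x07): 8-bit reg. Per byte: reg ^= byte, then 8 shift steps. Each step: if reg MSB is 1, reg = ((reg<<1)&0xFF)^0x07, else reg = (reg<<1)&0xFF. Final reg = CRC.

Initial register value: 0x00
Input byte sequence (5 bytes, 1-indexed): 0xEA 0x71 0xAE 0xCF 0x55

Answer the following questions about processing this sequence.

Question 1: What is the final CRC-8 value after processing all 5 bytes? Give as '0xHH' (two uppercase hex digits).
After byte 1 (0xEA): reg=0x98
After byte 2 (0x71): reg=0x91
After byte 3 (0xAE): reg=0xBD
After byte 4 (0xCF): reg=0x59
After byte 5 (0x55): reg=0x24

Answer: 0x24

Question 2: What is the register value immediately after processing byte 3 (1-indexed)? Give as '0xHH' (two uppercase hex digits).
After byte 1 (0xEA): reg=0x98
After byte 2 (0x71): reg=0x91
After byte 3 (0xAE): reg=0xBD

Answer: 0xBD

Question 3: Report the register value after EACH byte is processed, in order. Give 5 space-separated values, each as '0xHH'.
0x98 0x91 0xBD 0x59 0x24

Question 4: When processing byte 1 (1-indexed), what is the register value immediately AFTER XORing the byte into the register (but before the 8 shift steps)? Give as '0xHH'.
Answer: 0xEA

Derivation:
Register before byte 1: 0x00
Byte 1: 0xEA
0x00 XOR 0xEA = 0xEA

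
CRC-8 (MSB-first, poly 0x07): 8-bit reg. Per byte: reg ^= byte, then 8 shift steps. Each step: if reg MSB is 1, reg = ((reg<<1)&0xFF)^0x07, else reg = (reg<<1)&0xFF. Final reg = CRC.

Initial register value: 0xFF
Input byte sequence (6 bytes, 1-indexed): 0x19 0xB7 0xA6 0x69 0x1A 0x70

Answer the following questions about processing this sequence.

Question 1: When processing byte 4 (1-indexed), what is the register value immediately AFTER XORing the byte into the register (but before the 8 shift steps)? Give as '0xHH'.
Register before byte 4: 0xEC
Byte 4: 0x69
0xEC XOR 0x69 = 0x85

Answer: 0x85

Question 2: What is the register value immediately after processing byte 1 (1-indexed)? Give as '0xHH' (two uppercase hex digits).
After byte 1 (0x19): reg=0xBC

Answer: 0xBC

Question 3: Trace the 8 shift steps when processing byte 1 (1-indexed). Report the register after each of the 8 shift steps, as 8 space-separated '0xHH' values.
Answer: 0xCB 0x91 0x25 0x4A 0x94 0x2F 0x5E 0xBC

Derivation:
Register before byte 1: 0xFF
After XOR with byte 0x19: 0xE6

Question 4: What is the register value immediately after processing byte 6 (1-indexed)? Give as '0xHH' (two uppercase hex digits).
Answer: 0x49

Derivation:
After byte 1 (0x19): reg=0xBC
After byte 2 (0xB7): reg=0x31
After byte 3 (0xA6): reg=0xEC
After byte 4 (0x69): reg=0x92
After byte 5 (0x1A): reg=0xB1
After byte 6 (0x70): reg=0x49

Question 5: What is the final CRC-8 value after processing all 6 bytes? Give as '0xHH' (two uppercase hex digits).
Answer: 0x49

Derivation:
After byte 1 (0x19): reg=0xBC
After byte 2 (0xB7): reg=0x31
After byte 3 (0xA6): reg=0xEC
After byte 4 (0x69): reg=0x92
After byte 5 (0x1A): reg=0xB1
After byte 6 (0x70): reg=0x49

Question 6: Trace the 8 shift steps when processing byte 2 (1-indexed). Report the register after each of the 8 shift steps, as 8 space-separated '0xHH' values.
Answer: 0x16 0x2C 0x58 0xB0 0x67 0xCE 0x9B 0x31

Derivation:
After byte 1 (0x19): reg=0xBC
Register before byte 2: 0xBC
After XOR with byte 0xB7: 0x0B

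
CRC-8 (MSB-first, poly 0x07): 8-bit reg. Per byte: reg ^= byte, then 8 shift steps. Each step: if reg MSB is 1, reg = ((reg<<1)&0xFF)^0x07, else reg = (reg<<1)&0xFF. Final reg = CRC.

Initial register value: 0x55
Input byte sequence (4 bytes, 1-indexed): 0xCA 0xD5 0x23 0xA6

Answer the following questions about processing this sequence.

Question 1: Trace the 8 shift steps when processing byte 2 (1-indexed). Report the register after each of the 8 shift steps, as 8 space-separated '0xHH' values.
Answer: 0x02 0x04 0x08 0x10 0x20 0x40 0x80 0x07

Derivation:
After byte 1 (0xCA): reg=0xD4
Register before byte 2: 0xD4
After XOR with byte 0xD5: 0x01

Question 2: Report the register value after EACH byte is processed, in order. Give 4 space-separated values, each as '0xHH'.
0xD4 0x07 0xFC 0x81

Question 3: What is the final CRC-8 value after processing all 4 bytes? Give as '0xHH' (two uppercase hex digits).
After byte 1 (0xCA): reg=0xD4
After byte 2 (0xD5): reg=0x07
After byte 3 (0x23): reg=0xFC
After byte 4 (0xA6): reg=0x81

Answer: 0x81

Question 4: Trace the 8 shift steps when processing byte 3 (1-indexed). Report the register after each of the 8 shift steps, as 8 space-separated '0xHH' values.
Answer: 0x48 0x90 0x27 0x4E 0x9C 0x3F 0x7E 0xFC

Derivation:
After byte 1 (0xCA): reg=0xD4
After byte 2 (0xD5): reg=0x07
Register before byte 3: 0x07
After XOR with byte 0x23: 0x24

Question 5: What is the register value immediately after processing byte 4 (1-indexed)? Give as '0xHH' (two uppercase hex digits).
Answer: 0x81

Derivation:
After byte 1 (0xCA): reg=0xD4
After byte 2 (0xD5): reg=0x07
After byte 3 (0x23): reg=0xFC
After byte 4 (0xA6): reg=0x81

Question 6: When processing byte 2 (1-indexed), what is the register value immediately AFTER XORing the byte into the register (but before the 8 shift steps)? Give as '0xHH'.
Answer: 0x01

Derivation:
Register before byte 2: 0xD4
Byte 2: 0xD5
0xD4 XOR 0xD5 = 0x01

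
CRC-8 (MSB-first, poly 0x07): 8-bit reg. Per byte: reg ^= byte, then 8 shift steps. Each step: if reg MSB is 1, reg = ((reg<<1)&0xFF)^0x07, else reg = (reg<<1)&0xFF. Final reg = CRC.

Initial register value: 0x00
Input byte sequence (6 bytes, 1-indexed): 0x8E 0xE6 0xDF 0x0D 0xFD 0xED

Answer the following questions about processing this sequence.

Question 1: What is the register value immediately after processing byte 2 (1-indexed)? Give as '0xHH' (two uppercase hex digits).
After byte 1 (0x8E): reg=0xA3
After byte 2 (0xE6): reg=0xDC

Answer: 0xDC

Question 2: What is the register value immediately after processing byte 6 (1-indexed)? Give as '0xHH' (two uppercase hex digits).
Answer: 0xDB

Derivation:
After byte 1 (0x8E): reg=0xA3
After byte 2 (0xE6): reg=0xDC
After byte 3 (0xDF): reg=0x09
After byte 4 (0x0D): reg=0x1C
After byte 5 (0xFD): reg=0xA9
After byte 6 (0xED): reg=0xDB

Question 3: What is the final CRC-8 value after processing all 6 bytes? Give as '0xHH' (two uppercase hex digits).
After byte 1 (0x8E): reg=0xA3
After byte 2 (0xE6): reg=0xDC
After byte 3 (0xDF): reg=0x09
After byte 4 (0x0D): reg=0x1C
After byte 5 (0xFD): reg=0xA9
After byte 6 (0xED): reg=0xDB

Answer: 0xDB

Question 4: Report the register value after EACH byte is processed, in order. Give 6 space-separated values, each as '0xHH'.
0xA3 0xDC 0x09 0x1C 0xA9 0xDB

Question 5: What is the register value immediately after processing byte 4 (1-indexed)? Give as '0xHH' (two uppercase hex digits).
Answer: 0x1C

Derivation:
After byte 1 (0x8E): reg=0xA3
After byte 2 (0xE6): reg=0xDC
After byte 3 (0xDF): reg=0x09
After byte 4 (0x0D): reg=0x1C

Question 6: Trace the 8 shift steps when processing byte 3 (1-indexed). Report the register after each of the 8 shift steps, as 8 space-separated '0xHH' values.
Answer: 0x06 0x0C 0x18 0x30 0x60 0xC0 0x87 0x09

Derivation:
After byte 1 (0x8E): reg=0xA3
After byte 2 (0xE6): reg=0xDC
Register before byte 3: 0xDC
After XOR with byte 0xDF: 0x03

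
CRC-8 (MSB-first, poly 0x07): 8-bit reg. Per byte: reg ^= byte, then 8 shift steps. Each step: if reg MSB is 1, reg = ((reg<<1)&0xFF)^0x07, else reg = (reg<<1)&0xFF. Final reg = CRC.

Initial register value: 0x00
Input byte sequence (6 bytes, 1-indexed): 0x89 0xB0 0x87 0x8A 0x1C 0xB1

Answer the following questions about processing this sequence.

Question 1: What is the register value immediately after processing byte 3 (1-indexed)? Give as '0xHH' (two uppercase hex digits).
Answer: 0xE2

Derivation:
After byte 1 (0x89): reg=0xB6
After byte 2 (0xB0): reg=0x12
After byte 3 (0x87): reg=0xE2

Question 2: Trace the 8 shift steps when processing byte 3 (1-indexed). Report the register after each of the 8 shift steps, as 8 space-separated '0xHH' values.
After byte 1 (0x89): reg=0xB6
After byte 2 (0xB0): reg=0x12
Register before byte 3: 0x12
After XOR with byte 0x87: 0x95

Answer: 0x2D 0x5A 0xB4 0x6F 0xDE 0xBB 0x71 0xE2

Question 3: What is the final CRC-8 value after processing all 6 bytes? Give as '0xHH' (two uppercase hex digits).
After byte 1 (0x89): reg=0xB6
After byte 2 (0xB0): reg=0x12
After byte 3 (0x87): reg=0xE2
After byte 4 (0x8A): reg=0x1F
After byte 5 (0x1C): reg=0x09
After byte 6 (0xB1): reg=0x21

Answer: 0x21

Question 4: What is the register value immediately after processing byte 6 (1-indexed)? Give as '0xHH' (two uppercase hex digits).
Answer: 0x21

Derivation:
After byte 1 (0x89): reg=0xB6
After byte 2 (0xB0): reg=0x12
After byte 3 (0x87): reg=0xE2
After byte 4 (0x8A): reg=0x1F
After byte 5 (0x1C): reg=0x09
After byte 6 (0xB1): reg=0x21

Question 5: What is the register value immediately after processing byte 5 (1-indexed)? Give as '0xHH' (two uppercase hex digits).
After byte 1 (0x89): reg=0xB6
After byte 2 (0xB0): reg=0x12
After byte 3 (0x87): reg=0xE2
After byte 4 (0x8A): reg=0x1F
After byte 5 (0x1C): reg=0x09

Answer: 0x09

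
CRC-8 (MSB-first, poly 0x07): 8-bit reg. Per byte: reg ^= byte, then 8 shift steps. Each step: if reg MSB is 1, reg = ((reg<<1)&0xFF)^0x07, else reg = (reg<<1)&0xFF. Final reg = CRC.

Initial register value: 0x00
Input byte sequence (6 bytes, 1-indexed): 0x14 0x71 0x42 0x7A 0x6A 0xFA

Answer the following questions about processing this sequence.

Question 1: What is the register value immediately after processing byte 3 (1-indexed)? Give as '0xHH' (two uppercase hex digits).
Answer: 0x77

Derivation:
After byte 1 (0x14): reg=0x6C
After byte 2 (0x71): reg=0x53
After byte 3 (0x42): reg=0x77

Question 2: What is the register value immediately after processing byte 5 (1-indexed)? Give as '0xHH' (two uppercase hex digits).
Answer: 0xF8

Derivation:
After byte 1 (0x14): reg=0x6C
After byte 2 (0x71): reg=0x53
After byte 3 (0x42): reg=0x77
After byte 4 (0x7A): reg=0x23
After byte 5 (0x6A): reg=0xF8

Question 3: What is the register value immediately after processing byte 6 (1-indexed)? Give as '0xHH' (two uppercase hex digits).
After byte 1 (0x14): reg=0x6C
After byte 2 (0x71): reg=0x53
After byte 3 (0x42): reg=0x77
After byte 4 (0x7A): reg=0x23
After byte 5 (0x6A): reg=0xF8
After byte 6 (0xFA): reg=0x0E

Answer: 0x0E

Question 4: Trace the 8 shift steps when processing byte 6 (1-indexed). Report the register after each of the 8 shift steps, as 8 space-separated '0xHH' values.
Answer: 0x04 0x08 0x10 0x20 0x40 0x80 0x07 0x0E

Derivation:
After byte 1 (0x14): reg=0x6C
After byte 2 (0x71): reg=0x53
After byte 3 (0x42): reg=0x77
After byte 4 (0x7A): reg=0x23
After byte 5 (0x6A): reg=0xF8
Register before byte 6: 0xF8
After XOR with byte 0xFA: 0x02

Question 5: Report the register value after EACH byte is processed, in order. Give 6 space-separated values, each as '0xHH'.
0x6C 0x53 0x77 0x23 0xF8 0x0E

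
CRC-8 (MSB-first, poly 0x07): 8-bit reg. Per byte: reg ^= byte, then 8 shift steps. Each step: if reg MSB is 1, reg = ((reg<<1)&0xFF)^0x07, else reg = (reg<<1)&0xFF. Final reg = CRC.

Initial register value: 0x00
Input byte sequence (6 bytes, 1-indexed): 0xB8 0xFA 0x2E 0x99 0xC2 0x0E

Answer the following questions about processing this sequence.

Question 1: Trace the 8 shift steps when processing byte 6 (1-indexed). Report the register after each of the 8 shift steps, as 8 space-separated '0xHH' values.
After byte 1 (0xB8): reg=0x21
After byte 2 (0xFA): reg=0x0F
After byte 3 (0x2E): reg=0xE7
After byte 4 (0x99): reg=0x7D
After byte 5 (0xC2): reg=0x34
Register before byte 6: 0x34
After XOR with byte 0x0E: 0x3A

Answer: 0x74 0xE8 0xD7 0xA9 0x55 0xAA 0x53 0xA6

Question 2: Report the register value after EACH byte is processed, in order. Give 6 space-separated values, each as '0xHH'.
0x21 0x0F 0xE7 0x7D 0x34 0xA6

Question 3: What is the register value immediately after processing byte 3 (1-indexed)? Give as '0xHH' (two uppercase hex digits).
After byte 1 (0xB8): reg=0x21
After byte 2 (0xFA): reg=0x0F
After byte 3 (0x2E): reg=0xE7

Answer: 0xE7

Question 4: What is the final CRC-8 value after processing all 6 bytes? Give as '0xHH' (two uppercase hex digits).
After byte 1 (0xB8): reg=0x21
After byte 2 (0xFA): reg=0x0F
After byte 3 (0x2E): reg=0xE7
After byte 4 (0x99): reg=0x7D
After byte 5 (0xC2): reg=0x34
After byte 6 (0x0E): reg=0xA6

Answer: 0xA6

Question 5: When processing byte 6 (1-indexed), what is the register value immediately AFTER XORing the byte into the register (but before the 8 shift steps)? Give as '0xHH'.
Answer: 0x3A

Derivation:
Register before byte 6: 0x34
Byte 6: 0x0E
0x34 XOR 0x0E = 0x3A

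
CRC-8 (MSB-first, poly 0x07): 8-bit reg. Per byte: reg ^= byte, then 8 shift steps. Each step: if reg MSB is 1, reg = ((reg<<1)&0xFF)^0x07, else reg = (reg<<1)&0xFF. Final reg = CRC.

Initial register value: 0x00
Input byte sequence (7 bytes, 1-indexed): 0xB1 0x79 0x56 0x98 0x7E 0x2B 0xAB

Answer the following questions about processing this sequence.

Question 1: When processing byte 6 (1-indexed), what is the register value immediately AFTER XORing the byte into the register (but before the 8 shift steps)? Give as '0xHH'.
Register before byte 6: 0x5A
Byte 6: 0x2B
0x5A XOR 0x2B = 0x71

Answer: 0x71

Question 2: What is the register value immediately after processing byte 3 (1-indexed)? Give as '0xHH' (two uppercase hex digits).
After byte 1 (0xB1): reg=0x1E
After byte 2 (0x79): reg=0x32
After byte 3 (0x56): reg=0x3B

Answer: 0x3B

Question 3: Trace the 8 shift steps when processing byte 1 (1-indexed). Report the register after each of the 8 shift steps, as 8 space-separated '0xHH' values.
Answer: 0x65 0xCA 0x93 0x21 0x42 0x84 0x0F 0x1E

Derivation:
Register before byte 1: 0x00
After XOR with byte 0xB1: 0xB1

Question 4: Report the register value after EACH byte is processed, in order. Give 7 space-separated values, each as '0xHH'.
0x1E 0x32 0x3B 0x60 0x5A 0x50 0xEF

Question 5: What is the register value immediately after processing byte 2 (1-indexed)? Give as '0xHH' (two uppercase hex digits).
After byte 1 (0xB1): reg=0x1E
After byte 2 (0x79): reg=0x32

Answer: 0x32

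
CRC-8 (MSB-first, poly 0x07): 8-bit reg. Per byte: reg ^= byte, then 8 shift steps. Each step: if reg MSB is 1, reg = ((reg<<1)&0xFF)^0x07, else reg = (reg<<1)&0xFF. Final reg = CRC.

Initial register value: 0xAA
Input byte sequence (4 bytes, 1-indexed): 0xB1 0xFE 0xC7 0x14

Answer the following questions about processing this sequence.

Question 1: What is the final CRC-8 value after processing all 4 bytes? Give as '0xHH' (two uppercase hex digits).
After byte 1 (0xB1): reg=0x41
After byte 2 (0xFE): reg=0x34
After byte 3 (0xC7): reg=0xD7
After byte 4 (0x14): reg=0x47

Answer: 0x47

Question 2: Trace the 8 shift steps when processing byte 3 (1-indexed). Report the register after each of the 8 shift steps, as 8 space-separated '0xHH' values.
After byte 1 (0xB1): reg=0x41
After byte 2 (0xFE): reg=0x34
Register before byte 3: 0x34
After XOR with byte 0xC7: 0xF3

Answer: 0xE1 0xC5 0x8D 0x1D 0x3A 0x74 0xE8 0xD7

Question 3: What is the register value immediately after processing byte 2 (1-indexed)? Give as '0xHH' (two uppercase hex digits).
Answer: 0x34

Derivation:
After byte 1 (0xB1): reg=0x41
After byte 2 (0xFE): reg=0x34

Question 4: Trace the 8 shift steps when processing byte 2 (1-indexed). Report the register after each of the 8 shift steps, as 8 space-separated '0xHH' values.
Answer: 0x79 0xF2 0xE3 0xC1 0x85 0x0D 0x1A 0x34

Derivation:
After byte 1 (0xB1): reg=0x41
Register before byte 2: 0x41
After XOR with byte 0xFE: 0xBF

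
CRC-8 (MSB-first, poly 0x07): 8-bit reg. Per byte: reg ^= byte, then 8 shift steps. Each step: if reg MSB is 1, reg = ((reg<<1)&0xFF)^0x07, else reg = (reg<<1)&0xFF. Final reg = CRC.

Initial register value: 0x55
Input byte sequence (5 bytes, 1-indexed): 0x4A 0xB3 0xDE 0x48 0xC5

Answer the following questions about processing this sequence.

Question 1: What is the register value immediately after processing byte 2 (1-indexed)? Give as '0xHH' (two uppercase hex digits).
After byte 1 (0x4A): reg=0x5D
After byte 2 (0xB3): reg=0x84

Answer: 0x84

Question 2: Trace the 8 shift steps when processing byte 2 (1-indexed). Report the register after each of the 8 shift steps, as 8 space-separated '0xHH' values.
After byte 1 (0x4A): reg=0x5D
Register before byte 2: 0x5D
After XOR with byte 0xB3: 0xEE

Answer: 0xDB 0xB1 0x65 0xCA 0x93 0x21 0x42 0x84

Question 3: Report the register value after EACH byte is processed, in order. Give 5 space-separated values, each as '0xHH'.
0x5D 0x84 0x81 0x71 0x05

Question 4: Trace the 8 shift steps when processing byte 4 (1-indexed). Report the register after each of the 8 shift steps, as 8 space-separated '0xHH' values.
Answer: 0x95 0x2D 0x5A 0xB4 0x6F 0xDE 0xBB 0x71

Derivation:
After byte 1 (0x4A): reg=0x5D
After byte 2 (0xB3): reg=0x84
After byte 3 (0xDE): reg=0x81
Register before byte 4: 0x81
After XOR with byte 0x48: 0xC9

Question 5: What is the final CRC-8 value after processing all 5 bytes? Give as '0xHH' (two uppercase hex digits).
Answer: 0x05

Derivation:
After byte 1 (0x4A): reg=0x5D
After byte 2 (0xB3): reg=0x84
After byte 3 (0xDE): reg=0x81
After byte 4 (0x48): reg=0x71
After byte 5 (0xC5): reg=0x05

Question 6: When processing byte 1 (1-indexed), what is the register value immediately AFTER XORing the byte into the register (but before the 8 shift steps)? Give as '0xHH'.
Register before byte 1: 0x55
Byte 1: 0x4A
0x55 XOR 0x4A = 0x1F

Answer: 0x1F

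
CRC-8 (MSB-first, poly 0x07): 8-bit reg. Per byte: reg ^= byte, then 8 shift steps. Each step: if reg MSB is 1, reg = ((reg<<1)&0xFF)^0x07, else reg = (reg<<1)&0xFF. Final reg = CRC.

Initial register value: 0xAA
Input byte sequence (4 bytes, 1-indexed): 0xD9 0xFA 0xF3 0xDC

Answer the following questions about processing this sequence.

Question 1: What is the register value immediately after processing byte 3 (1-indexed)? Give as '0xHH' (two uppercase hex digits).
After byte 1 (0xD9): reg=0x5E
After byte 2 (0xFA): reg=0x75
After byte 3 (0xF3): reg=0x9B

Answer: 0x9B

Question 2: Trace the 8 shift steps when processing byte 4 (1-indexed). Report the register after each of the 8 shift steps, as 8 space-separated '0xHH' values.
Answer: 0x8E 0x1B 0x36 0x6C 0xD8 0xB7 0x69 0xD2

Derivation:
After byte 1 (0xD9): reg=0x5E
After byte 2 (0xFA): reg=0x75
After byte 3 (0xF3): reg=0x9B
Register before byte 4: 0x9B
After XOR with byte 0xDC: 0x47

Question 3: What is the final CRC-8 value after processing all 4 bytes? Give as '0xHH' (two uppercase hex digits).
Answer: 0xD2

Derivation:
After byte 1 (0xD9): reg=0x5E
After byte 2 (0xFA): reg=0x75
After byte 3 (0xF3): reg=0x9B
After byte 4 (0xDC): reg=0xD2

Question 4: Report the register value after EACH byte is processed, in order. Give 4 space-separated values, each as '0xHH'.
0x5E 0x75 0x9B 0xD2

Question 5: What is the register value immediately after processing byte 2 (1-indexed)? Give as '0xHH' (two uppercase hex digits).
Answer: 0x75

Derivation:
After byte 1 (0xD9): reg=0x5E
After byte 2 (0xFA): reg=0x75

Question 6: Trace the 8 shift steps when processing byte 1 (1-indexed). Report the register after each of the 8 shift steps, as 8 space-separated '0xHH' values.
Register before byte 1: 0xAA
After XOR with byte 0xD9: 0x73

Answer: 0xE6 0xCB 0x91 0x25 0x4A 0x94 0x2F 0x5E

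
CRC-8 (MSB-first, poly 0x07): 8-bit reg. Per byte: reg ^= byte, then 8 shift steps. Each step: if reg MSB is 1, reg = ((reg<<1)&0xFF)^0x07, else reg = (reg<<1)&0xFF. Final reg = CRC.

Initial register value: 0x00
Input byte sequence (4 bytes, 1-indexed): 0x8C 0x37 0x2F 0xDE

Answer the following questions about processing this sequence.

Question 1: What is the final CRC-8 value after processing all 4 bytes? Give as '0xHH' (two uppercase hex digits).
After byte 1 (0x8C): reg=0xAD
After byte 2 (0x37): reg=0xCF
After byte 3 (0x2F): reg=0xAE
After byte 4 (0xDE): reg=0x57

Answer: 0x57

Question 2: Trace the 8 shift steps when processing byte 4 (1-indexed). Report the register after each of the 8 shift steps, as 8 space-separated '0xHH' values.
After byte 1 (0x8C): reg=0xAD
After byte 2 (0x37): reg=0xCF
After byte 3 (0x2F): reg=0xAE
Register before byte 4: 0xAE
After XOR with byte 0xDE: 0x70

Answer: 0xE0 0xC7 0x89 0x15 0x2A 0x54 0xA8 0x57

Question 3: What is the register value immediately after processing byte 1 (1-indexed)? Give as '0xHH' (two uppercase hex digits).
Answer: 0xAD

Derivation:
After byte 1 (0x8C): reg=0xAD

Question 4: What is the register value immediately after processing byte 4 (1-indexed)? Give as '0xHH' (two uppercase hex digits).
Answer: 0x57

Derivation:
After byte 1 (0x8C): reg=0xAD
After byte 2 (0x37): reg=0xCF
After byte 3 (0x2F): reg=0xAE
After byte 4 (0xDE): reg=0x57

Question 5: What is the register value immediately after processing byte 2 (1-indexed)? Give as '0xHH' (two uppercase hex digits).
After byte 1 (0x8C): reg=0xAD
After byte 2 (0x37): reg=0xCF

Answer: 0xCF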